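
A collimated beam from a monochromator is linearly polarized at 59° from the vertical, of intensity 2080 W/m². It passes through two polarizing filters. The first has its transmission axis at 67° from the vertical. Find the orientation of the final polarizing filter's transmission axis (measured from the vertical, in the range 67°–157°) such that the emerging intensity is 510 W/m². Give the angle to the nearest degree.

I₁ = I₀ cos²(67° − 59°) = I₀ cos²(8°) = 0.9806 I₀.
Target fraction: 510 / 2080 W/m² = 0.2452 of I₀.
Need I₂/I₀ = 0.2452, so cos²(θ − 67°) = 0.2452 / 0.9806 = 0.25.
θ − 67° = arccos(√0.25) = 60.0°, giving θ ≈ 67 + 60.0 = 127.0°.

θ ≈ 127°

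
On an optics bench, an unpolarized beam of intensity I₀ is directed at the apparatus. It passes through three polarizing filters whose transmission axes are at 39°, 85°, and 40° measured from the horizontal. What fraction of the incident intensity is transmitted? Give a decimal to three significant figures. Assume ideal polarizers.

Unpolarized light through the first polarizer → I₁ = ½ I₀, now polarized at 39°.
I₂ = I₁ cos²(85° − 39°) = 0.5 I₀ · cos²(46°) = 0.2413 I₀.
I₃ = I₂ cos²(40° − 85°) = 0.2413 I₀ · cos²(45°) = 0.1206 I₀.
Transmitted fraction = 0.1206.

≈ 0.121 I₀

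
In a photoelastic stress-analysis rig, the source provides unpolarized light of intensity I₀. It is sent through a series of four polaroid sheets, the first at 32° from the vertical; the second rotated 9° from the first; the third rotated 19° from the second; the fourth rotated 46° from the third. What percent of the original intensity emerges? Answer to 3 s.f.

≈ 21.0%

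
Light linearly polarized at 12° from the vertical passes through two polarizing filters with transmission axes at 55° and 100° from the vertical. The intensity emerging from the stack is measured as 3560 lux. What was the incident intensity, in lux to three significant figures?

I₁ = I₀ cos²(55° − 12°) = I₀ cos²(43°) = 0.5349 I₀.
I₂ = I₁ cos²(100° − 55°) = 0.5349 I₀ · cos²(45°) = 0.2674 I₀.
So 3560 lux = 0.2674 I₀, giving I₀ = 3560/0.2674 = 1.331e+04 lux.

I₀ ≈ 1.33e4 lux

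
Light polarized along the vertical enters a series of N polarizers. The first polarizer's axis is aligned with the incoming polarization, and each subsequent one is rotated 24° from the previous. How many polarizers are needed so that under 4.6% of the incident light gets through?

First polarizer is aligned with the polarization: full transmission.
Each further stage multiplies by cos²(24°) = 0.8346.
After N polarizers: T = 0.8346^(N−1). Require T < 0.046 ⇒ N−1 > ln(0.046)/ln(0.8346) = 17.03, so N−1 ≥ 18 and N = 19.
Check: N=19 gives T = 0.03857 < 0.046; N=18 gives T = 0.04622.

N = 19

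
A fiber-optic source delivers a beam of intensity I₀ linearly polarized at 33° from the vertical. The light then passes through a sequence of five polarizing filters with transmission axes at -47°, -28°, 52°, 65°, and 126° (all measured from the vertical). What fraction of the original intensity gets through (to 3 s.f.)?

≈ 0.000181 I₀

I₁ = I₀ cos²(-47° − 33°) = I₀ cos²(80°) = 0.03015 I₀.
I₂ = I₁ cos²(-28° + 47°) = 0.03015 I₀ · cos²(19°) = 0.02696 I₀.
I₃ = I₂ cos²(52° + 28°) = 0.02696 I₀ · cos²(80°) = 0.0008129 I₀.
I₄ = I₃ cos²(65° − 52°) = 0.0008129 I₀ · cos²(13°) = 0.0007717 I₀.
I₅ = I₄ cos²(126° − 65°) = 0.0007717 I₀ · cos²(61°) = 0.0001814 I₀.
Transmitted fraction = 0.0001814.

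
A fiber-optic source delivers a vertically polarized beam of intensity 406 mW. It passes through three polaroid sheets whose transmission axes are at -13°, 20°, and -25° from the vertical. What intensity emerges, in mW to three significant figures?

I ≈ 136 mW

I₁ = 406 mW · cos²(13°) = 385.5 mW.
I₂ = I₁ · cos²(33°) = 385.5 · 0.7034 = 271.1 mW.
I₃ = I₂ · cos²(45°) = 271.1 · 0.5 = 135.6 mW.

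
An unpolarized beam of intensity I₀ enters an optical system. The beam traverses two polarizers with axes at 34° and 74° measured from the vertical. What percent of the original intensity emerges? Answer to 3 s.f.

Unpolarized light through the first polarizer → I₁ = ½ I₀, now polarized at 34°.
I₂ = I₁ cos²(74° − 34°) = 0.5 I₀ · cos²(40°) = 0.2934 I₀.
That is 29.34% of the incident intensity.

≈ 29.3%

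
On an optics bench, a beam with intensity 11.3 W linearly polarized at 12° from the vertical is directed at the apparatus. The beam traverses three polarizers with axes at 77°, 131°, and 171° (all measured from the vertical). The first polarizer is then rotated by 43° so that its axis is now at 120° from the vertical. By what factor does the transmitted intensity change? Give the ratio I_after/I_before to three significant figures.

I_new/I_old ≈ 1.49

Before rotation:
I₁ = I₀ cos²(77° − 12°) = I₀ cos²(65°) = 0.1786 I₀.
I₂ = I₁ cos²(131° − 77°) = 0.1786 I₀ · cos²(54°) = 0.06171 I₀.
I₃ = I₂ cos²(171° − 131°) = 0.06171 I₀ · cos²(40°) = 0.03621 I₀.
After rotation:
I₁ = I₀ cos²(120° − 12°) = I₀ cos²(72°) = 0.09549 I₀.
I₂ = I₁ cos²(131° − 120°) = 0.09549 I₀ · cos²(11°) = 0.09201 I₀.
I₃ = I₂ cos²(171° − 131°) = 0.09201 I₀ · cos²(40°) = 0.054 I₀.
Ratio = 0.054 / 0.03621 = 1.491.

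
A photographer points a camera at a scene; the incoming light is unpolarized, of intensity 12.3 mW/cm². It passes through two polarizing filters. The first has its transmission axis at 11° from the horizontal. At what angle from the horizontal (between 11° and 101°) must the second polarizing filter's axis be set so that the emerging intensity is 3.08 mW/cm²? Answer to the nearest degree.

Unpolarized light through the first polarizer → I₁ = ½ I₀, now polarized at 11°.
Target fraction: 3.08 / 12.3 mW/cm² = 0.2504 of I₀.
Need I₂/I₀ = 0.2504, so cos²(θ − 11°) = 0.2504 / 0.5 = 0.5008.
θ − 11° = arccos(√0.5008) = 45.0°, giving θ ≈ 11 + 45.0 = 56.0°.

θ ≈ 56°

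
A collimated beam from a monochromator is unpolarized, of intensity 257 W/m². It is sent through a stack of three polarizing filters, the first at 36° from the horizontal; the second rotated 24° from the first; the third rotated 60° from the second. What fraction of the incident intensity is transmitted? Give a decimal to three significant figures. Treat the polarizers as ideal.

I/I₀ ≈ 0.104

Unpolarized light through the first polarizer → I₁ = 257 W/m²/2 = 128.5 W/m², polarized at 36°.
I₂ = I₁ · cos²(24°) = 128.5 · 0.8346 = 107.2 W/m².
I₃ = I₂ · cos²(60°) = 107.2 · 0.25 = 26.81 W/m².
Transmitted fraction = 0.1043.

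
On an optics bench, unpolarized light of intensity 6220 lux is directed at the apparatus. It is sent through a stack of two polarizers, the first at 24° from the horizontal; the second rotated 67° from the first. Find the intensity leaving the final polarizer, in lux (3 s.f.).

Unpolarized light through the first polarizer → I₁ = 6220 lux/2 = 3110 lux, polarized at 24°.
I₂ = I₁ · cos²(67°) = 3110 · 0.1527 = 474.8 lux.

I ≈ 475 lux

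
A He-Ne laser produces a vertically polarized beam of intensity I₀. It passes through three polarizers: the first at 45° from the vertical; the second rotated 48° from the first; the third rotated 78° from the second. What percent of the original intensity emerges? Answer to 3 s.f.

≈ 0.968%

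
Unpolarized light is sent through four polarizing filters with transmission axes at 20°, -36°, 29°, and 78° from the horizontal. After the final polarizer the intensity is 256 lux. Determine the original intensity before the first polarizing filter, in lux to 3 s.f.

Unpolarized light through the first polarizer → I₁ = ½ I₀, now polarized at 20°.
I₂ = I₁ cos²(-36° − 20°) = 0.5 I₀ · cos²(56°) = 0.1563 I₀.
I₃ = I₂ cos²(29° + 36°) = 0.1563 I₀ · cos²(65°) = 0.02792 I₀.
I₄ = I₃ cos²(78° − 29°) = 0.02792 I₀ · cos²(49°) = 0.01202 I₀.
So 256 lux = 0.01202 I₀, giving I₀ = 256/0.01202 = 2.13e+04 lux.

I₀ ≈ 2.13e4 lux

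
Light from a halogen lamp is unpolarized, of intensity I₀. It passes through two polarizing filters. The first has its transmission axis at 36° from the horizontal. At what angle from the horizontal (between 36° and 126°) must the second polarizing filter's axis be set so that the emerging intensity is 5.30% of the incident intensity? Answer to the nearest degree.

Unpolarized light through the first polarizer → I₁ = ½ I₀, now polarized at 36°.
Need I₂/I₀ = 0.053, so cos²(θ − 36°) = 0.053 / 0.5 = 0.106.
θ − 36° = arccos(√0.106) = 71.0°, giving θ ≈ 36 + 71.0 = 107.0°.

θ ≈ 107°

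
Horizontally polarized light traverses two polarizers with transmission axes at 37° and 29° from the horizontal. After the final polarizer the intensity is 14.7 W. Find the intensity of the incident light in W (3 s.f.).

I₀ ≈ 23.5 W

By Malus's law, I₁ = I₀ cos²(37° − 0°) = I₀ cos²(37°) = 0.6378 I₀.
I₂ = I₁ cos²(29° − 37°) = 0.6378 I₀ · cos²(8°) = 0.6255 I₀.
So 14.7 W = 0.6255 I₀, giving I₀ = 14.7/0.6255 = 23.5 W.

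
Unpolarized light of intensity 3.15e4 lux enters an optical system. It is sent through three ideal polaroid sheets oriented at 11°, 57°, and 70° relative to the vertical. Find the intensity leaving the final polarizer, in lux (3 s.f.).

I ≈ 7220 lux

Unpolarized light through the first polarizer → I₁ = 3.15e4 lux/2 = 1.575e+04 lux, polarized at 11°.
I₂ = I₁ · cos²(46°) = 1.575e+04 · 0.4826 = 7600 lux.
I₃ = I₂ · cos²(13°) = 7600 · 0.9494 = 7216 lux.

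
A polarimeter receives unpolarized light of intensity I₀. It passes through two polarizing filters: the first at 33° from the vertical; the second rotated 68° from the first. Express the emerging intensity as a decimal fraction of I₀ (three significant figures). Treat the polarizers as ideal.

Unpolarized light through the first polarizer → I₁ = ½ I₀, now polarized at 33°.
I₂ = I₁ cos²(68°) = 0.5 · 0.1403 I₀ = 0.07017 I₀.
Transmitted fraction = 0.07017.

≈ 0.0702 I₀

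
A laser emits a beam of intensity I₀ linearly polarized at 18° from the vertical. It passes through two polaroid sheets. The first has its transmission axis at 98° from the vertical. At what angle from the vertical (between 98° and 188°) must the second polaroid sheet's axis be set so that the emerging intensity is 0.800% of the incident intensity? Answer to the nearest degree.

θ ≈ 157°

By Malus's law, I₁ = I₀ cos²(98° − 18°) = I₀ cos²(80°) = 0.03015 I₀.
Need I₂/I₀ = 0.008, so cos²(θ − 98°) = 0.008 / 0.03015 = 0.2653.
θ − 98° = arccos(√0.2653) = 59.0°, giving θ ≈ 98 + 59.0 = 157.0°.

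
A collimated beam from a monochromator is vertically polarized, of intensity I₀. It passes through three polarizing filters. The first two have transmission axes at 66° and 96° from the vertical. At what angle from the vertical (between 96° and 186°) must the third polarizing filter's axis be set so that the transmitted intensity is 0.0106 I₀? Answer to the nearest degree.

θ ≈ 169°

I₁ = I₀ cos²(66° − 0°) = I₀ cos²(66°) = 0.1654 I₀.
I₂ = I₁ cos²(96° − 66°) = 0.1654 I₀ · cos²(30°) = 0.1241 I₀.
Need I₃/I₀ = 0.0106, so cos²(θ − 96°) = 0.0106 / 0.1241 = 0.08543.
θ − 96° = arccos(√0.08543) = 73.0°, giving θ ≈ 96 + 73.0 = 169.0°.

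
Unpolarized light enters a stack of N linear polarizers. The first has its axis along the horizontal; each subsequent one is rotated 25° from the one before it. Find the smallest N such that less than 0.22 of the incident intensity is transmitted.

N = 6

First polarizer halves the unpolarized light: factor 1/2.
Each further stage multiplies by cos²(25°) = 0.8214.
After N polarizers: T = 0.5·0.8214^(N−1). Require T < 0.22 ⇒ N−1 > ln(0.22/0.5)/ln(0.8214) = 4.17, so N−1 ≥ 5 and N = 6.
Check: N=6 gives T = 0.187 < 0.22; N=5 gives T = 0.2276.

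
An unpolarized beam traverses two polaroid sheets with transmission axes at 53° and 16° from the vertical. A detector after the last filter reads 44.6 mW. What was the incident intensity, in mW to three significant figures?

I₀ ≈ 140 mW

Unpolarized light through the first polarizer → I₁ = ½ I₀, now polarized at 53°.
I₂ = I₁ cos²(16° − 53°) = 0.5 I₀ · cos²(37°) = 0.3189 I₀.
So 44.6 mW = 0.3189 I₀, giving I₀ = 44.6/0.3189 = 139.9 mW.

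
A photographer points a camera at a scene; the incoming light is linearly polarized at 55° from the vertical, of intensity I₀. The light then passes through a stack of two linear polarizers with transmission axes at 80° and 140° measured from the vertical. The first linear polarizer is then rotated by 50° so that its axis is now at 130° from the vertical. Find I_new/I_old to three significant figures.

Before rotation:
I₁ = I₀ cos²(80° − 55°) = I₀ cos²(25°) = 0.8214 I₀.
I₂ = I₁ cos²(140° − 80°) = 0.8214 I₀ · cos²(60°) = 0.2053 I₀.
After rotation:
I₁ = I₀ cos²(130° − 55°) = I₀ cos²(75°) = 0.06699 I₀.
I₂ = I₁ cos²(140° − 130°) = 0.06699 I₀ · cos²(10°) = 0.06497 I₀.
Ratio = 0.06497 / 0.2053 = 0.3164.

I_new/I_old ≈ 0.316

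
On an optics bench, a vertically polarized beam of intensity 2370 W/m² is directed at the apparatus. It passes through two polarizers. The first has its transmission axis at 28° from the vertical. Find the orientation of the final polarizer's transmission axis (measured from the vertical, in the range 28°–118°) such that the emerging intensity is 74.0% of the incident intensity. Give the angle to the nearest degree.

By Malus's law, I₁ = I₀ cos²(28° − 0°) = I₀ cos²(28°) = 0.7796 I₀.
Need I₂/I₀ = 0.74, so cos²(θ − 28°) = 0.74 / 0.7796 = 0.9492.
θ − 28° = arccos(√0.9492) = 13.0°, giving θ ≈ 28 + 13.0 = 41.0°.

θ ≈ 41°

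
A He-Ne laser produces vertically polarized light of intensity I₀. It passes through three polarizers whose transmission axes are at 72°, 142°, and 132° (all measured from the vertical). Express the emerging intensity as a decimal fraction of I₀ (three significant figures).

I₁ = I₀ cos²(72° − 0°) = I₀ cos²(72°) = 0.09549 I₀.
I₂ = I₁ cos²(142° − 72°) = 0.09549 I₀ · cos²(70°) = 0.01117 I₀.
I₃ = I₂ cos²(132° − 142°) = 0.01117 I₀ · cos²(10°) = 0.01083 I₀.
Transmitted fraction = 0.01083.

≈ 0.0108 I₀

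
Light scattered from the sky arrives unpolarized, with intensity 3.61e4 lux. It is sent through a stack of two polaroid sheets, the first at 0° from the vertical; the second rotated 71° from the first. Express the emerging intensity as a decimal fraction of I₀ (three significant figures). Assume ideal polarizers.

I/I₀ ≈ 0.0530

Unpolarized light through the first polarizer → I₁ = 3.61e4 lux/2 = 1.805e+04 lux, polarized at 0°.
I₂ = I₁ · cos²(71°) = 1.805e+04 · 0.106 = 1913 lux.
Transmitted fraction = 0.053.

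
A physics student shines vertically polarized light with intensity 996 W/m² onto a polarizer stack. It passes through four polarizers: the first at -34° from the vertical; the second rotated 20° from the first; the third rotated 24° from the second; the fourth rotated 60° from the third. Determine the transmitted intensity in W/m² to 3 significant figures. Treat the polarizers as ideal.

I₁ = 996 W/m² · cos²(34°) = 684.6 W/m².
I₂ = I₁ · cos²(20°) = 684.6 · 0.883 = 604.5 W/m².
I₃ = I₂ · cos²(24°) = 604.5 · 0.8346 = 504.5 W/m².
I₄ = I₃ · cos²(60°) = 504.5 · 0.25 = 126.1 W/m².

I ≈ 126 W/m²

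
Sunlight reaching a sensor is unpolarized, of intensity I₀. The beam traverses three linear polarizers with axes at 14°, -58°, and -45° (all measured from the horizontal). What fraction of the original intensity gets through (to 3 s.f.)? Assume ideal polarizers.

≈ 0.0453 I₀

Unpolarized light through the first polarizer → I₁ = ½ I₀, now polarized at 14°.
I₂ = I₁ cos²(-58° − 14°) = 0.5 I₀ · cos²(72°) = 0.04775 I₀.
I₃ = I₂ cos²(-45° + 58°) = 0.04775 I₀ · cos²(13°) = 0.04533 I₀.
Transmitted fraction = 0.04533.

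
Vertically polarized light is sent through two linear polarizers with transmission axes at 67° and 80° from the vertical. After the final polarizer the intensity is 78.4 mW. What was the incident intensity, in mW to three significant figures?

By Malus's law, I₁ = I₀ cos²(67° − 0°) = I₀ cos²(67°) = 0.1527 I₀.
I₂ = I₁ cos²(80° − 67°) = 0.1527 I₀ · cos²(13°) = 0.1449 I₀.
So 78.4 mW = 0.1449 I₀, giving I₀ = 78.4/0.1449 = 540.9 mW.

I₀ ≈ 541 mW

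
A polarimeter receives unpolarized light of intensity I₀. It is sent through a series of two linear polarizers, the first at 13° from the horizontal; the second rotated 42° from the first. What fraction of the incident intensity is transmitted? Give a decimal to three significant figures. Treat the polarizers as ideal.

≈ 0.276 I₀

Unpolarized light through the first polarizer → I₁ = ½ I₀, now polarized at 13°.
I₂ = I₁ cos²(42°) = 0.5 · 0.5523 I₀ = 0.2761 I₀.
Transmitted fraction = 0.2761.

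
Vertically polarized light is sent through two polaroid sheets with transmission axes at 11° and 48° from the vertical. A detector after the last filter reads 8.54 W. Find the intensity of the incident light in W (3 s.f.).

By Malus's law, I₁ = I₀ cos²(11° − 0°) = I₀ cos²(11°) = 0.9636 I₀.
I₂ = I₁ cos²(48° − 11°) = 0.9636 I₀ · cos²(37°) = 0.6146 I₀.
So 8.54 W = 0.6146 I₀, giving I₀ = 8.54/0.6146 = 13.9 W.

I₀ ≈ 13.9 W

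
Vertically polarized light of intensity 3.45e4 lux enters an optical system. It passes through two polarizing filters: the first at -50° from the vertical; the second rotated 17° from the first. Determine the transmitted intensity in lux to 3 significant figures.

I ≈ 1.30e4 lux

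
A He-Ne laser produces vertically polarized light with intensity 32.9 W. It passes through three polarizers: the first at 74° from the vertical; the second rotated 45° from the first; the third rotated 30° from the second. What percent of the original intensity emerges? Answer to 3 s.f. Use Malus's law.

By Malus's law, I₁ = 32.9 W · cos²(74°) = 2.5 W.
I₂ = I₁ · cos²(45°) = 2.5 · 0.5 = 1.25 W.
I₃ = I₂ · cos²(30°) = 1.25 · 0.75 = 0.9374 W.
That is 2.849% of the incident intensity.

≈ 2.85%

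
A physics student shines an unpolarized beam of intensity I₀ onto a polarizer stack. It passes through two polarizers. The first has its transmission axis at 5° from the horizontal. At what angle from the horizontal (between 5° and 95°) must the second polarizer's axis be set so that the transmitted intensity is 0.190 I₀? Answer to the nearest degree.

Unpolarized light through the first polarizer → I₁ = ½ I₀, now polarized at 5°.
Need I₂/I₀ = 0.19, so cos²(θ − 5°) = 0.19 / 0.5 = 0.38.
θ − 5° = arccos(√0.38) = 51.9°, giving θ ≈ 5 + 51.9 = 56.9°.

θ ≈ 57°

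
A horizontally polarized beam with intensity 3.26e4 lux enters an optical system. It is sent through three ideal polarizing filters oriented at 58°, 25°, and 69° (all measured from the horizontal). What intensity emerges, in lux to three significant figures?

I ≈ 3330 lux

I₁ = 3.26e4 lux · cos²(58°) = 9155 lux.
I₂ = I₁ · cos²(33°) = 9155 · 0.7034 = 6439 lux.
I₃ = I₂ · cos²(44°) = 6439 · 0.5174 = 3332 lux.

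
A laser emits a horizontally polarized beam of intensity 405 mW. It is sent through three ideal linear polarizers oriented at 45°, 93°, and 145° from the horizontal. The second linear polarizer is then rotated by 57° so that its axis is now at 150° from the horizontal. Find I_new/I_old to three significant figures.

Before rotation:
By Malus's law, I₁ = I₀ cos²(45° − 0°) = I₀ cos²(45°) = 0.5 I₀.
I₂ = I₁ cos²(93° − 45°) = 0.5 I₀ · cos²(48°) = 0.2239 I₀.
I₃ = I₂ cos²(145° − 93°) = 0.2239 I₀ · cos²(52°) = 0.08485 I₀.
After rotation:
I₁ = I₀ cos²(45° − 0°) = I₀ cos²(45°) = 0.5 I₀.
Angle between axes 1 and 2: 75°. I₂ = 0.5 I₀ · cos²(75°) = 0.03349 I₀.
I₃ = I₂ cos²(145° − 150°) = 0.03349 I₀ · cos²(5°) = 0.03324 I₀.
Ratio = 0.03324 / 0.08485 = 0.3917.

I_new/I_old ≈ 0.392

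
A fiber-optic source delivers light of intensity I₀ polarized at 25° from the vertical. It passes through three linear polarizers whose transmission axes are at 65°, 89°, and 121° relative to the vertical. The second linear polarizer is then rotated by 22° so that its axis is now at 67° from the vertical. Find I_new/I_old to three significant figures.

I_new/I_old ≈ 0.575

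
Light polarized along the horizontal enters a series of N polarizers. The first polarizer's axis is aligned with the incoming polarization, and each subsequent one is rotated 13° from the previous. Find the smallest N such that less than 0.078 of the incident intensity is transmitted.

N = 51

First polarizer is aligned with the polarization: full transmission.
Each further stage multiplies by cos²(13°) = 0.9494.
After N polarizers: T = 0.9494^(N−1). Require T < 0.078 ⇒ N−1 > ln(0.078)/ln(0.9494) = 49.13, so N−1 ≥ 50 and N = 51.
Check: N=51 gives T = 0.07454 < 0.078; N=50 gives T = 0.07851.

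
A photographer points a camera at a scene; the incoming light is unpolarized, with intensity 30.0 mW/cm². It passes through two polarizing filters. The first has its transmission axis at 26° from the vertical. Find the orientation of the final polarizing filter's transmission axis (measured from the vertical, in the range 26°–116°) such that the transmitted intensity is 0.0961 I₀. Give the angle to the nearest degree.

Unpolarized light through the first polarizer → I₁ = ½ I₀, now polarized at 26°.
Need I₂/I₀ = 0.0961, so cos²(θ − 26°) = 0.0961 / 0.5 = 0.1922.
θ − 26° = arccos(√0.1922) = 64.0°, giving θ ≈ 26 + 64.0 = 90.0°.

θ ≈ 90°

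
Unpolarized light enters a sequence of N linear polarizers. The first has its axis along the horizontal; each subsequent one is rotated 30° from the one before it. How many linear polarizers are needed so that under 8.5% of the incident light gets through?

First polarizer halves the unpolarized light: factor 1/2.
Each further stage multiplies by cos²(30°) = 0.75.
After N polarizers: T = 0.5·0.75^(N−1). Require T < 0.085 ⇒ N−1 > ln(0.085/0.5)/ln(0.75) = 6.16, so N−1 ≥ 7 and N = 8.
Check: N=8 gives T = 0.06674 < 0.085; N=7 gives T = 0.08899.

N = 8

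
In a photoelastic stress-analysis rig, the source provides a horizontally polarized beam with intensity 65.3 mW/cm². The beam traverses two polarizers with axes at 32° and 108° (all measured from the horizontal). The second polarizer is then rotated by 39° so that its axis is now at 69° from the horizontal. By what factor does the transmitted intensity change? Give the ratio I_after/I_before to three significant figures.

I_new/I_old ≈ 10.9

Before rotation:
I₁ = I₀ cos²(32° − 0°) = I₀ cos²(32°) = 0.7192 I₀.
I₂ = I₁ cos²(108° − 32°) = 0.7192 I₀ · cos²(76°) = 0.04209 I₀.
After rotation:
I₁ = I₀ cos²(32° − 0°) = I₀ cos²(32°) = 0.7192 I₀.
I₂ = I₁ cos²(69° − 32°) = 0.7192 I₀ · cos²(37°) = 0.4587 I₀.
Ratio = 0.4587 / 0.04209 = 10.9.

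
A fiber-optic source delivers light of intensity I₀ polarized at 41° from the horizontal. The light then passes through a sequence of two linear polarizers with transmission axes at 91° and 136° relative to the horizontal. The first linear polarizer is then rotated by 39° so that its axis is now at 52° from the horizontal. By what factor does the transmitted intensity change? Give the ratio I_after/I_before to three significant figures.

Before rotation:
By Malus's law, I₁ = I₀ cos²(91° − 41°) = I₀ cos²(50°) = 0.4132 I₀.
I₂ = I₁ cos²(136° − 91°) = 0.4132 I₀ · cos²(45°) = 0.2066 I₀.
After rotation:
I₁ = I₀ cos²(52° − 41°) = I₀ cos²(11°) = 0.9636 I₀.
I₂ = I₁ cos²(136° − 52°) = 0.9636 I₀ · cos²(84°) = 0.01053 I₀.
Ratio = 0.01053 / 0.2066 = 0.05096.

I_new/I_old ≈ 0.0510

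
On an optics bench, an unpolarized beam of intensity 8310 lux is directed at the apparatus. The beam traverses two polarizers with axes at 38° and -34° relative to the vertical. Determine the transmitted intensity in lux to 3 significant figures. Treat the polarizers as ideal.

Unpolarized light through the first polarizer → I₁ = 8310 lux/2 = 4155 lux, polarized at 38°.
I₂ = I₁ · cos²(72°) = 4155 · 0.09549 = 396.8 lux.

I ≈ 397 lux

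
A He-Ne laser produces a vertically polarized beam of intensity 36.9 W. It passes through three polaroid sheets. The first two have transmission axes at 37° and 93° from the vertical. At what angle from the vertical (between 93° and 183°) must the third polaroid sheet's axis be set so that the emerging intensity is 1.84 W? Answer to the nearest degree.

θ ≈ 153°

By Malus's law, I₁ = I₀ cos²(37° − 0°) = I₀ cos²(37°) = 0.6378 I₀.
I₂ = I₁ cos²(93° − 37°) = 0.6378 I₀ · cos²(56°) = 0.1994 I₀.
Target fraction: 1.84 / 36.9 W = 0.04986 of I₀.
Need I₃/I₀ = 0.04986, so cos²(θ − 93°) = 0.04986 / 0.1994 = 0.25.
θ − 93° = arccos(√0.25) = 60.0°, giving θ ≈ 93 + 60.0 = 153.0°.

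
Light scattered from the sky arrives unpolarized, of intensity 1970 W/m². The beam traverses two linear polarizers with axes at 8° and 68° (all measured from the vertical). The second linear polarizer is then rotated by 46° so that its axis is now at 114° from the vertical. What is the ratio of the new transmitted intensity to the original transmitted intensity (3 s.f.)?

Before rotation:
Unpolarized light through the first polarizer → I₁ = ½ I₀, now polarized at 8°.
I₂ = I₁ cos²(68° − 8°) = 0.5 I₀ · cos²(60°) = 0.125 I₀.
After rotation:
Unpolarized light through the first polarizer → I₁ = ½ I₀, now polarized at 8°.
Angle between axes 1 and 2: 74°. I₂ = 0.5 I₀ · cos²(74°) = 0.03799 I₀.
Ratio = 0.03799 / 0.125 = 0.3039.

I_new/I_old ≈ 0.304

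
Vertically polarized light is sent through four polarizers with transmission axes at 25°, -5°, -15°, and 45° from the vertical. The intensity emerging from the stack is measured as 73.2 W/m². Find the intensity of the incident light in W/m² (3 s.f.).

I₀ ≈ 490 W/m²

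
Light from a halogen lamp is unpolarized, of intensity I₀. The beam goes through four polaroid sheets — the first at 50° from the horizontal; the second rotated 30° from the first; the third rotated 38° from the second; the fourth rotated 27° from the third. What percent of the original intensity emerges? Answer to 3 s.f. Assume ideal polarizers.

Unpolarized light through the first polarizer → I₁ = ½ I₀, now polarized at 50°.
I₂ = I₁ cos²(30°) = 0.5 · 0.75 I₀ = 0.375 I₀.
I₃ = I₂ cos²(38°) = 0.375 · 0.621 I₀ = 0.2329 I₀.
I₄ = I₃ cos²(27°) = 0.2329 · 0.7939 I₀ = 0.1849 I₀.
That is 18.49% of the incident intensity.

≈ 18.5%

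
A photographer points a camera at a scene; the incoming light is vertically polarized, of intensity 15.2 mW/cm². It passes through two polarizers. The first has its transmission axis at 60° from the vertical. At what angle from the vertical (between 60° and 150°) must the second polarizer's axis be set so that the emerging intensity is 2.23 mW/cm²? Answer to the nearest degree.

θ ≈ 100°

I₁ = I₀ cos²(60° − 0°) = I₀ cos²(60°) = 0.25 I₀.
Target fraction: 2.23 / 15.2 mW/cm² = 0.1467 of I₀.
Need I₂/I₀ = 0.1467, so cos²(θ − 60°) = 0.1467 / 0.25 = 0.5868.
θ − 60° = arccos(√0.5868) = 40.0°, giving θ ≈ 60 + 40.0 = 100.0°.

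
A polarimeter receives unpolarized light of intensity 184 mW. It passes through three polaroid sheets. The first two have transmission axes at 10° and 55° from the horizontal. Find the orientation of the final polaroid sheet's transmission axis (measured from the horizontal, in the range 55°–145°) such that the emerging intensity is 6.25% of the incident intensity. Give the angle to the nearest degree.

Unpolarized light through the first polarizer → I₁ = ½ I₀, now polarized at 10°.
I₂ = I₁ cos²(55° − 10°) = 0.5 I₀ · cos²(45°) = 0.25 I₀.
Need I₃/I₀ = 0.0625, so cos²(θ − 55°) = 0.0625 / 0.25 = 0.25.
θ − 55° = arccos(√0.25) = 60.0°, giving θ ≈ 55 + 60.0 = 115.0°.

θ ≈ 115°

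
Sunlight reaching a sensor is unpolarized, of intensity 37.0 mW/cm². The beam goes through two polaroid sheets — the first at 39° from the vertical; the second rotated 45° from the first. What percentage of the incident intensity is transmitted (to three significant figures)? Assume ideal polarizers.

≈ 25.0%

Unpolarized light through the first polarizer → I₁ = 37.0 mW/cm²/2 = 18.5 mW/cm², polarized at 39°.
I₂ = I₁ · cos²(45°) = 18.5 · 0.5 = 9.25 mW/cm².
That is 25% of the incident intensity.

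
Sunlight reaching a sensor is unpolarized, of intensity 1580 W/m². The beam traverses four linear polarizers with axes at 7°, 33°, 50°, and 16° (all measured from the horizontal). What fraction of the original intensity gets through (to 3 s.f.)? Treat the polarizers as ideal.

Unpolarized light through the first polarizer → I₁ = 1580 W/m²/2 = 790 W/m², polarized at 7°.
I₂ = I₁ · cos²(26°) = 790 · 0.8078 = 638.2 W/m².
I₃ = I₂ · cos²(17°) = 638.2 · 0.9145 = 583.6 W/m².
I₄ = I₃ · cos²(34°) = 583.6 · 0.6873 = 401.1 W/m².
Transmitted fraction = 0.2539.

I/I₀ ≈ 0.254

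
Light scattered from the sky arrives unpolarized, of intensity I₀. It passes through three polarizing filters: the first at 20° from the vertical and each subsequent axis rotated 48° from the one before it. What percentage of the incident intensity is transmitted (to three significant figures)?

≈ 10.0%

Unpolarized light through the first polarizer → I₁ = ½ I₀, now polarized at 20°.
I₂ = I₁ cos²(48°) = 0.5 · 0.4477 I₀ = 0.2239 I₀.
I₃ = I₂ cos²(48°) = 0.2239 · 0.4477 I₀ = 0.1002 I₀.
That is 10.02% of the incident intensity.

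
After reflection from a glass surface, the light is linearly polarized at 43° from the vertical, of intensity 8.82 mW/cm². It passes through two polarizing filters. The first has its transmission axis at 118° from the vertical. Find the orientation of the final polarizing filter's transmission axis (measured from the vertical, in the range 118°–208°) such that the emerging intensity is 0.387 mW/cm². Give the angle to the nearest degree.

θ ≈ 154°

By Malus's law, I₁ = I₀ cos²(118° − 43°) = I₀ cos²(75°) = 0.06699 I₀.
Target fraction: 0.387 / 8.82 mW/cm² = 0.04388 of I₀.
Need I₂/I₀ = 0.04388, so cos²(θ − 118°) = 0.04388 / 0.06699 = 0.655.
θ − 118° = arccos(√0.655) = 36.0°, giving θ ≈ 118 + 36.0 = 154.0°.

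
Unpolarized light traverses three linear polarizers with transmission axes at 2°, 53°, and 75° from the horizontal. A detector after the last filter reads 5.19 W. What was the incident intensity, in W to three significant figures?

I₀ ≈ 30.5 W

Unpolarized light through the first polarizer → I₁ = ½ I₀, now polarized at 2°.
I₂ = I₁ cos²(53° − 2°) = 0.5 I₀ · cos²(51°) = 0.198 I₀.
I₃ = I₂ cos²(75° − 53°) = 0.198 I₀ · cos²(22°) = 0.1702 I₀.
So 5.19 W = 0.1702 I₀, giving I₀ = 5.19/0.1702 = 30.49 W.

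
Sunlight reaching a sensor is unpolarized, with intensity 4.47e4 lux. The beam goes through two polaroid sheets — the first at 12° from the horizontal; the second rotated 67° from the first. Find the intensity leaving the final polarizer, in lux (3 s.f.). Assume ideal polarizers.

I ≈ 3410 lux

Unpolarized light through the first polarizer → I₁ = 4.47e4 lux/2 = 2.235e+04 lux, polarized at 12°.
I₂ = I₁ · cos²(67°) = 2.235e+04 · 0.1527 = 3412 lux.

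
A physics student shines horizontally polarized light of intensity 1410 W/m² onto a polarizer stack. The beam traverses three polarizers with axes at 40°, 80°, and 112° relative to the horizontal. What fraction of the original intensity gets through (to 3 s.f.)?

I/I₀ ≈ 0.248

By Malus's law, I₁ = 1410 W/m² · cos²(40°) = 827.4 W/m².
I₂ = I₁ · cos²(40°) = 827.4 · 0.5868 = 485.6 W/m².
I₃ = I₂ · cos²(32°) = 485.6 · 0.7192 = 349.2 W/m².
Transmitted fraction = 0.2477.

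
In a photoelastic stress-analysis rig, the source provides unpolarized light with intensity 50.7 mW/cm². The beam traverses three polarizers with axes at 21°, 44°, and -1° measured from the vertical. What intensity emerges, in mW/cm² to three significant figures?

I ≈ 10.7 mW/cm²

Unpolarized light through the first polarizer → I₁ = 50.7 mW/cm²/2 = 25.35 mW/cm², polarized at 21°.
I₂ = I₁ · cos²(23°) = 25.35 · 0.8473 = 21.48 mW/cm².
I₃ = I₂ · cos²(45°) = 21.48 · 0.5 = 10.74 mW/cm².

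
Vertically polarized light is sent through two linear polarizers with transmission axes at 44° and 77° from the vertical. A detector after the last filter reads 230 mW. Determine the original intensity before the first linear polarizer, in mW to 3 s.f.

By Malus's law, I₁ = I₀ cos²(44° − 0°) = I₀ cos²(44°) = 0.5174 I₀.
I₂ = I₁ cos²(77° − 44°) = 0.5174 I₀ · cos²(33°) = 0.364 I₀.
So 230 mW = 0.364 I₀, giving I₀ = 230/0.364 = 631.9 mW.

I₀ ≈ 632 mW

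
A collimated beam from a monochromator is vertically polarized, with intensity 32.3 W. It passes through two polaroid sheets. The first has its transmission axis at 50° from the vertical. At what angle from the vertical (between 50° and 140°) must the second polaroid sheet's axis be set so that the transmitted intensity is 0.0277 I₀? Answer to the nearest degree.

θ ≈ 125°

By Malus's law, I₁ = I₀ cos²(50° − 0°) = I₀ cos²(50°) = 0.4132 I₀.
Need I₂/I₀ = 0.0277, so cos²(θ − 50°) = 0.0277 / 0.4132 = 0.06704.
θ − 50° = arccos(√0.06704) = 75.0°, giving θ ≈ 50 + 75.0 = 125.0°.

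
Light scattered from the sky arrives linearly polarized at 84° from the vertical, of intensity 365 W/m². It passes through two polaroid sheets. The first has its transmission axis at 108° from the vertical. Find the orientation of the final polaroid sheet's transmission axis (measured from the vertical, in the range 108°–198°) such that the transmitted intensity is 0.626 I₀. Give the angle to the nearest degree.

θ ≈ 138°

I₁ = I₀ cos²(108° − 84°) = I₀ cos²(24°) = 0.8346 I₀.
Need I₂/I₀ = 0.626, so cos²(θ − 108°) = 0.626 / 0.8346 = 0.7501.
θ − 108° = arccos(√0.7501) = 30.0°, giving θ ≈ 108 + 30.0 = 138.0°.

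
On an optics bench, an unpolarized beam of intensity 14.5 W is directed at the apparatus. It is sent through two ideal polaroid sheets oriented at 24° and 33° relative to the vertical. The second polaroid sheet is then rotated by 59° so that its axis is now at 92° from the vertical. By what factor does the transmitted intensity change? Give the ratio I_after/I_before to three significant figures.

Before rotation:
Unpolarized light through the first polarizer → I₁ = ½ I₀, now polarized at 24°.
I₂ = I₁ cos²(33° − 24°) = 0.5 I₀ · cos²(9°) = 0.4878 I₀.
After rotation:
Unpolarized light through the first polarizer → I₁ = ½ I₀, now polarized at 24°.
I₂ = I₁ cos²(92° − 24°) = 0.5 I₀ · cos²(68°) = 0.07017 I₀.
Ratio = 0.07017 / 0.4878 = 0.1439.

I_new/I_old ≈ 0.144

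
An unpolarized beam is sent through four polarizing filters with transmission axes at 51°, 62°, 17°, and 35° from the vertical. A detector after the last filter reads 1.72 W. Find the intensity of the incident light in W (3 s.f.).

Unpolarized light through the first polarizer → I₁ = ½ I₀, now polarized at 51°.
I₂ = I₁ cos²(62° − 51°) = 0.5 I₀ · cos²(11°) = 0.4818 I₀.
I₃ = I₂ cos²(17° − 62°) = 0.4818 I₀ · cos²(45°) = 0.2409 I₀.
I₄ = I₃ cos²(35° − 17°) = 0.2409 I₀ · cos²(18°) = 0.2179 I₀.
So 1.72 W = 0.2179 I₀, giving I₀ = 1.72/0.2179 = 7.894 W.

I₀ ≈ 7.89 W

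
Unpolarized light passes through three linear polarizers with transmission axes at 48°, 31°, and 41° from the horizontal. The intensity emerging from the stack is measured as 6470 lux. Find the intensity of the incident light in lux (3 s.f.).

I₀ ≈ 1.46e4 lux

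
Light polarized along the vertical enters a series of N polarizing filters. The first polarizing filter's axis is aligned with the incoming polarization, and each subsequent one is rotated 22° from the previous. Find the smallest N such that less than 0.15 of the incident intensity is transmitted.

First polarizer is aligned with the polarization: full transmission.
Each further stage multiplies by cos²(22°) = 0.8597.
After N polarizers: T = 0.8597^(N−1). Require T < 0.15 ⇒ N−1 > ln(0.15)/ln(0.8597) = 12.55, so N−1 ≥ 13 and N = 14.
Check: N=14 gives T = 0.1401 < 0.15; N=13 gives T = 0.1629.

N = 14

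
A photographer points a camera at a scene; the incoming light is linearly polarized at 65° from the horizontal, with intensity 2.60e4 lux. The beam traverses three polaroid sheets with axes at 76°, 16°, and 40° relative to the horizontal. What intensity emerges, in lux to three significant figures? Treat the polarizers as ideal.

I ≈ 5230 lux

I₁ = 2.60e4 lux · cos²(11°) = 2.505e+04 lux.
I₂ = I₁ · cos²(60°) = 2.505e+04 · 0.25 = 6263 lux.
I₃ = I₂ · cos²(24°) = 6263 · 0.8346 = 5227 lux.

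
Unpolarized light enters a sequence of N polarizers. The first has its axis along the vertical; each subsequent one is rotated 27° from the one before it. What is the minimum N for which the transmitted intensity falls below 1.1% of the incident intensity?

N = 18

First polarizer halves the unpolarized light: factor 1/2.
Each further stage multiplies by cos²(27°) = 0.7939.
After N polarizers: T = 0.5·0.7939^(N−1). Require T < 0.011 ⇒ N−1 > ln(0.011/0.5)/ln(0.7939) = 16.54, so N−1 ≥ 17 and N = 18.
Check: N=18 gives T = 0.009884 < 0.011; N=17 gives T = 0.01245.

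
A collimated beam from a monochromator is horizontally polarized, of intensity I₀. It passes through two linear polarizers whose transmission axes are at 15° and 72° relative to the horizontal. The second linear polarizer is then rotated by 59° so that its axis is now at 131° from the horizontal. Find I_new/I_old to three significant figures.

I_new/I_old ≈ 0.648

Before rotation:
I₁ = I₀ cos²(15° − 0°) = I₀ cos²(15°) = 0.933 I₀.
I₂ = I₁ cos²(72° − 15°) = 0.933 I₀ · cos²(57°) = 0.2768 I₀.
After rotation:
I₁ = I₀ cos²(15° − 0°) = I₀ cos²(15°) = 0.933 I₀.
Angle between axes 1 and 2: 64°. I₂ = 0.933 I₀ · cos²(64°) = 0.1793 I₀.
Ratio = 0.1793 / 0.2768 = 0.6478.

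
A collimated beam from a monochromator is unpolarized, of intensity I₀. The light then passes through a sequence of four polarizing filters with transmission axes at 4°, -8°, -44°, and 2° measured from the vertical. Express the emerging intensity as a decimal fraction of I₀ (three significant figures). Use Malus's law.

≈ 0.151 I₀

Unpolarized light through the first polarizer → I₁ = ½ I₀, now polarized at 4°.
I₂ = I₁ cos²(-8° − 4°) = 0.5 I₀ · cos²(12°) = 0.4784 I₀.
I₃ = I₂ cos²(-44° + 8°) = 0.4784 I₀ · cos²(36°) = 0.3131 I₀.
I₄ = I₃ cos²(2° + 44°) = 0.3131 I₀ · cos²(46°) = 0.1511 I₀.
Transmitted fraction = 0.1511.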